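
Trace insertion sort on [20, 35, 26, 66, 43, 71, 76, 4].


Initial: [20, 35, 26, 66, 43, 71, 76, 4]
Insert 35: [20, 35, 26, 66, 43, 71, 76, 4]
Insert 26: [20, 26, 35, 66, 43, 71, 76, 4]
Insert 66: [20, 26, 35, 66, 43, 71, 76, 4]
Insert 43: [20, 26, 35, 43, 66, 71, 76, 4]
Insert 71: [20, 26, 35, 43, 66, 71, 76, 4]
Insert 76: [20, 26, 35, 43, 66, 71, 76, 4]
Insert 4: [4, 20, 26, 35, 43, 66, 71, 76]

Sorted: [4, 20, 26, 35, 43, 66, 71, 76]


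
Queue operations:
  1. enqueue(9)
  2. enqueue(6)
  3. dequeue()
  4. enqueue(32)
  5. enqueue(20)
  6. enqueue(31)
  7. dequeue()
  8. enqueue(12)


enqueue(9) -> [9]
enqueue(6) -> [9, 6]
dequeue()->9, [6]
enqueue(32) -> [6, 32]
enqueue(20) -> [6, 32, 20]
enqueue(31) -> [6, 32, 20, 31]
dequeue()->6, [32, 20, 31]
enqueue(12) -> [32, 20, 31, 12]

Final queue: [32, 20, 31, 12]


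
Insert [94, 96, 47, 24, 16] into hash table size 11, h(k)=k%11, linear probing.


Insert 94: h=6 -> slot 6
Insert 96: h=8 -> slot 8
Insert 47: h=3 -> slot 3
Insert 24: h=2 -> slot 2
Insert 16: h=5 -> slot 5

Table: [None, None, 24, 47, None, 16, 94, None, 96, None, None]


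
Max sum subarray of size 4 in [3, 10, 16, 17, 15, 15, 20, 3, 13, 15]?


[0:4]: 46
[1:5]: 58
[2:6]: 63
[3:7]: 67
[4:8]: 53
[5:9]: 51
[6:10]: 51

Max: 67 at [3:7]


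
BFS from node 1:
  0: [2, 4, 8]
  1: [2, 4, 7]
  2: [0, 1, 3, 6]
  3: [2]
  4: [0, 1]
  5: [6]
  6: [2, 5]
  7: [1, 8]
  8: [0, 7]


Visit 1, enqueue [2, 4, 7]
Visit 2, enqueue [0, 3, 6]
Visit 4, enqueue []
Visit 7, enqueue [8]
Visit 0, enqueue []
Visit 3, enqueue []
Visit 6, enqueue [5]
Visit 8, enqueue []
Visit 5, enqueue []

BFS order: [1, 2, 4, 7, 0, 3, 6, 8, 5]


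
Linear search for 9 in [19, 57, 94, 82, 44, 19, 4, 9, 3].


i=0: 19!=9
i=1: 57!=9
i=2: 94!=9
i=3: 82!=9
i=4: 44!=9
i=5: 19!=9
i=6: 4!=9
i=7: 9==9 found!

Found at 7, 8 comps


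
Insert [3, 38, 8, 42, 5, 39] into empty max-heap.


Insert 3: [3]
Insert 38: [38, 3]
Insert 8: [38, 3, 8]
Insert 42: [42, 38, 8, 3]
Insert 5: [42, 38, 8, 3, 5]
Insert 39: [42, 38, 39, 3, 5, 8]

Final heap: [42, 38, 39, 3, 5, 8]


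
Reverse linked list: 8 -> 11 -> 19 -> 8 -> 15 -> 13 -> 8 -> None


Step 1: curr=8, set curr.next=prev(None) | reversed so far: 8
Step 2: curr=11, set curr.next=prev(8) | reversed so far: 11 -> 8
Step 3: curr=19, set curr.next=prev(11) | reversed so far: 19 -> 11 -> 8
Step 4: curr=8, set curr.next=prev(19) | reversed so far: 8 -> 19 -> 11 -> 8
Step 5: curr=15, set curr.next=prev(8) | reversed so far: 15 -> 8 -> 19 -> 11 -> 8
Step 6: curr=13, set curr.next=prev(15) | reversed so far: 13 -> 15 -> 8 -> 19 -> 11 -> 8
Step 7: curr=8, set curr.next=prev(13) | reversed so far: 8 -> 13 -> 15 -> 8 -> 19 -> 11 -> 8

8 -> 13 -> 15 -> 8 -> 19 -> 11 -> 8 -> None


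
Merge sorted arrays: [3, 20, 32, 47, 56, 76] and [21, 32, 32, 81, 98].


Take 3 from A
Take 20 from A
Take 21 from B
Take 32 from A
Take 32 from B
Take 32 from B
Take 47 from A
Take 56 from A
Take 76 from A

Merged: [3, 20, 21, 32, 32, 32, 47, 56, 76, 81, 98]


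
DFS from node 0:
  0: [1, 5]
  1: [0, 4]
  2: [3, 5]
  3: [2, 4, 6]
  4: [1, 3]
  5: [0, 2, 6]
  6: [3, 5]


Visit 0, push [5, 1]
Visit 1, push [4]
Visit 4, push [3]
Visit 3, push [6, 2]
Visit 2, push [5]
Visit 5, push [6]
Visit 6, push []

DFS order: [0, 1, 4, 3, 2, 5, 6]


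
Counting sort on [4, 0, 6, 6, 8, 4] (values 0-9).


Input: [4, 0, 6, 6, 8, 4]
Counts: [1, 0, 0, 0, 2, 0, 2, 0, 1, 0]

Sorted: [0, 4, 4, 6, 6, 8]


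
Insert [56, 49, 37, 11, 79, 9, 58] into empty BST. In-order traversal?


Insert 56: root
Insert 49: L from 56
Insert 37: L from 56 -> L from 49
Insert 11: L from 56 -> L from 49 -> L from 37
Insert 79: R from 56
Insert 9: L from 56 -> L from 49 -> L from 37 -> L from 11
Insert 58: R from 56 -> L from 79

In-order: [9, 11, 37, 49, 56, 58, 79]


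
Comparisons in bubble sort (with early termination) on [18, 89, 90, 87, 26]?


Algorithm: bubble sort (with early termination)
Input: [18, 89, 90, 87, 26]
Sorted: [18, 26, 87, 89, 90]

10


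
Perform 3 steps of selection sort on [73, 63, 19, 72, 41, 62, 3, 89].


Initial: [73, 63, 19, 72, 41, 62, 3, 89]
Step 1: min=3 at 6
  Swap: [3, 63, 19, 72, 41, 62, 73, 89]
Step 2: min=19 at 2
  Swap: [3, 19, 63, 72, 41, 62, 73, 89]
Step 3: min=41 at 4
  Swap: [3, 19, 41, 72, 63, 62, 73, 89]

After 3 steps: [3, 19, 41, 72, 63, 62, 73, 89]


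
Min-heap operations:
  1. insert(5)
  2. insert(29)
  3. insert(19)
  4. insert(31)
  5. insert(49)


insert(5) -> [5]
insert(29) -> [5, 29]
insert(19) -> [5, 29, 19]
insert(31) -> [5, 29, 19, 31]
insert(49) -> [5, 29, 19, 31, 49]

Final heap: [5, 29, 19, 31, 49]


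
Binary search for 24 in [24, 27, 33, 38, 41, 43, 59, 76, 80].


Step 1: lo=0, hi=8, mid=4, val=41
Step 2: lo=0, hi=3, mid=1, val=27
Step 3: lo=0, hi=0, mid=0, val=24

Found at index 0


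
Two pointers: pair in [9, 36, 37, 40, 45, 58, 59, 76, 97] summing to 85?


lo=0(9)+hi=8(97)=106
lo=0(9)+hi=7(76)=85

Yes: 9+76=85


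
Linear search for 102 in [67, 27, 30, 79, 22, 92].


i=0: 67!=102
i=1: 27!=102
i=2: 30!=102
i=3: 79!=102
i=4: 22!=102
i=5: 92!=102

Not found, 6 comps


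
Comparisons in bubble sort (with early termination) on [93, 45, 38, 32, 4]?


Algorithm: bubble sort (with early termination)
Input: [93, 45, 38, 32, 4]
Sorted: [4, 32, 38, 45, 93]

10


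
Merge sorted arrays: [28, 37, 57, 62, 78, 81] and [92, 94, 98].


Take 28 from A
Take 37 from A
Take 57 from A
Take 62 from A
Take 78 from A
Take 81 from A

Merged: [28, 37, 57, 62, 78, 81, 92, 94, 98]


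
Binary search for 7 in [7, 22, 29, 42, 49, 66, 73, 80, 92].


Step 1: lo=0, hi=8, mid=4, val=49
Step 2: lo=0, hi=3, mid=1, val=22
Step 3: lo=0, hi=0, mid=0, val=7

Found at index 0


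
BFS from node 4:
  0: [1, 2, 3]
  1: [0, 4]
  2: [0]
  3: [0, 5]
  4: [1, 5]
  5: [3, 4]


Visit 4, enqueue [1, 5]
Visit 1, enqueue [0]
Visit 5, enqueue [3]
Visit 0, enqueue [2]
Visit 3, enqueue []
Visit 2, enqueue []

BFS order: [4, 1, 5, 0, 3, 2]


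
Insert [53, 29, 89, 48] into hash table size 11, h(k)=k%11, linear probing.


Insert 53: h=9 -> slot 9
Insert 29: h=7 -> slot 7
Insert 89: h=1 -> slot 1
Insert 48: h=4 -> slot 4

Table: [None, 89, None, None, 48, None, None, 29, None, 53, None]


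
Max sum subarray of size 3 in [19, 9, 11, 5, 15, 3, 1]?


[0:3]: 39
[1:4]: 25
[2:5]: 31
[3:6]: 23
[4:7]: 19

Max: 39 at [0:3]


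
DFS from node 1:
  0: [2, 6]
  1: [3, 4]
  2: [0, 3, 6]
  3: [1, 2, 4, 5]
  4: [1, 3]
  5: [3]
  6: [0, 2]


Visit 1, push [4, 3]
Visit 3, push [5, 4, 2]
Visit 2, push [6, 0]
Visit 0, push [6]
Visit 6, push []
Visit 4, push []
Visit 5, push []

DFS order: [1, 3, 2, 0, 6, 4, 5]


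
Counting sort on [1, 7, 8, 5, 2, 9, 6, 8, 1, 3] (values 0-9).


Input: [1, 7, 8, 5, 2, 9, 6, 8, 1, 3]
Counts: [0, 2, 1, 1, 0, 1, 1, 1, 2, 1]

Sorted: [1, 1, 2, 3, 5, 6, 7, 8, 8, 9]


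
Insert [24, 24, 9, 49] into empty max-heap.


Insert 24: [24]
Insert 24: [24, 24]
Insert 9: [24, 24, 9]
Insert 49: [49, 24, 9, 24]

Final heap: [49, 24, 9, 24]


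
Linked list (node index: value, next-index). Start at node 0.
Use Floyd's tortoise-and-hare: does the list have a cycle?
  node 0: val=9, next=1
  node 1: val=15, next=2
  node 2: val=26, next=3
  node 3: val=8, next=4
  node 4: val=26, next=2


Floyd's tortoise (slow, +1) and hare (fast, +2):
  init: slow=0, fast=0
  step 1: slow=1, fast=2
  step 2: slow=2, fast=4
  step 3: slow=3, fast=3
  slow == fast at node 3: cycle detected

Cycle: yes


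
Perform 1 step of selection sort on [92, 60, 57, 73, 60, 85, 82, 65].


Initial: [92, 60, 57, 73, 60, 85, 82, 65]
Step 1: min=57 at 2
  Swap: [57, 60, 92, 73, 60, 85, 82, 65]

After 1 step: [57, 60, 92, 73, 60, 85, 82, 65]


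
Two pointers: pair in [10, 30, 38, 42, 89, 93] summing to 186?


lo=0(10)+hi=5(93)=103
lo=1(30)+hi=5(93)=123
lo=2(38)+hi=5(93)=131
lo=3(42)+hi=5(93)=135
lo=4(89)+hi=5(93)=182

No pair found


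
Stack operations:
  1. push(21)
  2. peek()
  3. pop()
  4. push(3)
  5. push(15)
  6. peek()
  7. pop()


push(21) -> [21]
peek()->21
pop()->21, []
push(3) -> [3]
push(15) -> [3, 15]
peek()->15
pop()->15, [3]

Final stack: [3]


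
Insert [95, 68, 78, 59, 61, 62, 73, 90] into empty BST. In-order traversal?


Insert 95: root
Insert 68: L from 95
Insert 78: L from 95 -> R from 68
Insert 59: L from 95 -> L from 68
Insert 61: L from 95 -> L from 68 -> R from 59
Insert 62: L from 95 -> L from 68 -> R from 59 -> R from 61
Insert 73: L from 95 -> R from 68 -> L from 78
Insert 90: L from 95 -> R from 68 -> R from 78

In-order: [59, 61, 62, 68, 73, 78, 90, 95]


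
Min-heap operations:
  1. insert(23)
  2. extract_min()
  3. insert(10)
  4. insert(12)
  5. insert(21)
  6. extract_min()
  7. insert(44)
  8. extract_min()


insert(23) -> [23]
extract_min()->23, []
insert(10) -> [10]
insert(12) -> [10, 12]
insert(21) -> [10, 12, 21]
extract_min()->10, [12, 21]
insert(44) -> [12, 21, 44]
extract_min()->12, [21, 44]

Final heap: [21, 44]


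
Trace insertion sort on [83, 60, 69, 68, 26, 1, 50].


Initial: [83, 60, 69, 68, 26, 1, 50]
Insert 60: [60, 83, 69, 68, 26, 1, 50]
Insert 69: [60, 69, 83, 68, 26, 1, 50]
Insert 68: [60, 68, 69, 83, 26, 1, 50]
Insert 26: [26, 60, 68, 69, 83, 1, 50]
Insert 1: [1, 26, 60, 68, 69, 83, 50]
Insert 50: [1, 26, 50, 60, 68, 69, 83]

Sorted: [1, 26, 50, 60, 68, 69, 83]


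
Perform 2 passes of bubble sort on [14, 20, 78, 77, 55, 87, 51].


Initial: [14, 20, 78, 77, 55, 87, 51]
Pass 1: [14, 20, 77, 55, 78, 51, 87] (3 swaps)
Pass 2: [14, 20, 55, 77, 51, 78, 87] (2 swaps)

After 2 passes: [14, 20, 55, 77, 51, 78, 87]


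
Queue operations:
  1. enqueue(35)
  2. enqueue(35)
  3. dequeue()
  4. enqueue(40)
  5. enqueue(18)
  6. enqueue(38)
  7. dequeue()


enqueue(35) -> [35]
enqueue(35) -> [35, 35]
dequeue()->35, [35]
enqueue(40) -> [35, 40]
enqueue(18) -> [35, 40, 18]
enqueue(38) -> [35, 40, 18, 38]
dequeue()->35, [40, 18, 38]

Final queue: [40, 18, 38]


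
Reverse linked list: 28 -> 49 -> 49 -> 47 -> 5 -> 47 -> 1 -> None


Step 1: curr=28, set curr.next=prev(None) | reversed so far: 28
Step 2: curr=49, set curr.next=prev(28) | reversed so far: 49 -> 28
Step 3: curr=49, set curr.next=prev(49) | reversed so far: 49 -> 49 -> 28
Step 4: curr=47, set curr.next=prev(49) | reversed so far: 47 -> 49 -> 49 -> 28
Step 5: curr=5, set curr.next=prev(47) | reversed so far: 5 -> 47 -> 49 -> 49 -> 28
Step 6: curr=47, set curr.next=prev(5) | reversed so far: 47 -> 5 -> 47 -> 49 -> 49 -> 28
Step 7: curr=1, set curr.next=prev(47) | reversed so far: 1 -> 47 -> 5 -> 47 -> 49 -> 49 -> 28

1 -> 47 -> 5 -> 47 -> 49 -> 49 -> 28 -> None


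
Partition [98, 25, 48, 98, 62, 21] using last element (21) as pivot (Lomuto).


Pivot: 21
Place pivot at 0: [21, 25, 48, 98, 62, 98]

Partitioned: [21, 25, 48, 98, 62, 98]


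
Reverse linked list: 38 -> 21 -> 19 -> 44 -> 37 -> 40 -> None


Step 1: curr=38, set curr.next=prev(None) | reversed so far: 38
Step 2: curr=21, set curr.next=prev(38) | reversed so far: 21 -> 38
Step 3: curr=19, set curr.next=prev(21) | reversed so far: 19 -> 21 -> 38
Step 4: curr=44, set curr.next=prev(19) | reversed so far: 44 -> 19 -> 21 -> 38
Step 5: curr=37, set curr.next=prev(44) | reversed so far: 37 -> 44 -> 19 -> 21 -> 38
Step 6: curr=40, set curr.next=prev(37) | reversed so far: 40 -> 37 -> 44 -> 19 -> 21 -> 38

40 -> 37 -> 44 -> 19 -> 21 -> 38 -> None


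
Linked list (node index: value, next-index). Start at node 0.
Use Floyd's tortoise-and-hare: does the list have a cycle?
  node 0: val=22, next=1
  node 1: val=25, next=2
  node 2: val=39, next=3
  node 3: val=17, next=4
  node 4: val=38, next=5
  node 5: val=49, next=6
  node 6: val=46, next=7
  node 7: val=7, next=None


Floyd's tortoise (slow, +1) and hare (fast, +2):
  init: slow=0, fast=0
  step 1: slow=1, fast=2
  step 2: slow=2, fast=4
  step 3: slow=3, fast=6
  step 4: fast 6->7->None, no cycle

Cycle: no


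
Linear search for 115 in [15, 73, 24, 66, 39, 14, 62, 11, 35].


i=0: 15!=115
i=1: 73!=115
i=2: 24!=115
i=3: 66!=115
i=4: 39!=115
i=5: 14!=115
i=6: 62!=115
i=7: 11!=115
i=8: 35!=115

Not found, 9 comps


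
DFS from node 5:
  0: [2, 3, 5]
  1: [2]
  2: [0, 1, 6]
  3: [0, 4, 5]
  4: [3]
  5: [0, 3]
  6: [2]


Visit 5, push [3, 0]
Visit 0, push [3, 2]
Visit 2, push [6, 1]
Visit 1, push []
Visit 6, push []
Visit 3, push [4]
Visit 4, push []

DFS order: [5, 0, 2, 1, 6, 3, 4]


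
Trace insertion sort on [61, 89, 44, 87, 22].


Initial: [61, 89, 44, 87, 22]
Insert 89: [61, 89, 44, 87, 22]
Insert 44: [44, 61, 89, 87, 22]
Insert 87: [44, 61, 87, 89, 22]
Insert 22: [22, 44, 61, 87, 89]

Sorted: [22, 44, 61, 87, 89]


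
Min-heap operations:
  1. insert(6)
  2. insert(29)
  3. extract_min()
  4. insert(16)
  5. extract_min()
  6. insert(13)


insert(6) -> [6]
insert(29) -> [6, 29]
extract_min()->6, [29]
insert(16) -> [16, 29]
extract_min()->16, [29]
insert(13) -> [13, 29]

Final heap: [13, 29]


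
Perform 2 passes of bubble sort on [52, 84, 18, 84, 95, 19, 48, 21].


Initial: [52, 84, 18, 84, 95, 19, 48, 21]
Pass 1: [52, 18, 84, 84, 19, 48, 21, 95] (4 swaps)
Pass 2: [18, 52, 84, 19, 48, 21, 84, 95] (4 swaps)

After 2 passes: [18, 52, 84, 19, 48, 21, 84, 95]


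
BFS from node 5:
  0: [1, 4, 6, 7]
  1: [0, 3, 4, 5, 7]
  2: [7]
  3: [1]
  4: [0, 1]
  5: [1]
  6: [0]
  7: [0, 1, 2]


Visit 5, enqueue [1]
Visit 1, enqueue [0, 3, 4, 7]
Visit 0, enqueue [6]
Visit 3, enqueue []
Visit 4, enqueue []
Visit 7, enqueue [2]
Visit 6, enqueue []
Visit 2, enqueue []

BFS order: [5, 1, 0, 3, 4, 7, 6, 2]


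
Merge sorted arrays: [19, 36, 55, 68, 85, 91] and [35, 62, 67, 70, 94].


Take 19 from A
Take 35 from B
Take 36 from A
Take 55 from A
Take 62 from B
Take 67 from B
Take 68 from A
Take 70 from B
Take 85 from A
Take 91 from A

Merged: [19, 35, 36, 55, 62, 67, 68, 70, 85, 91, 94]


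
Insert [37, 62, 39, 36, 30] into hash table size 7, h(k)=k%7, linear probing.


Insert 37: h=2 -> slot 2
Insert 62: h=6 -> slot 6
Insert 39: h=4 -> slot 4
Insert 36: h=1 -> slot 1
Insert 30: h=2, 1 probes -> slot 3

Table: [None, 36, 37, 30, 39, None, 62]


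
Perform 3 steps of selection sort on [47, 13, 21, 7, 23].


Initial: [47, 13, 21, 7, 23]
Step 1: min=7 at 3
  Swap: [7, 13, 21, 47, 23]
Step 2: min=13 at 1
  Swap: [7, 13, 21, 47, 23]
Step 3: min=21 at 2
  Swap: [7, 13, 21, 47, 23]

After 3 steps: [7, 13, 21, 47, 23]


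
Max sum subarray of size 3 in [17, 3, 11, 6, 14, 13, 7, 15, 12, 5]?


[0:3]: 31
[1:4]: 20
[2:5]: 31
[3:6]: 33
[4:7]: 34
[5:8]: 35
[6:9]: 34
[7:10]: 32

Max: 35 at [5:8]


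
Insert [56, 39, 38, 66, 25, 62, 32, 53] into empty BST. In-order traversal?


Insert 56: root
Insert 39: L from 56
Insert 38: L from 56 -> L from 39
Insert 66: R from 56
Insert 25: L from 56 -> L from 39 -> L from 38
Insert 62: R from 56 -> L from 66
Insert 32: L from 56 -> L from 39 -> L from 38 -> R from 25
Insert 53: L from 56 -> R from 39

In-order: [25, 32, 38, 39, 53, 56, 62, 66]


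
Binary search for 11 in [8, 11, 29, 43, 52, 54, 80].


Step 1: lo=0, hi=6, mid=3, val=43
Step 2: lo=0, hi=2, mid=1, val=11

Found at index 1


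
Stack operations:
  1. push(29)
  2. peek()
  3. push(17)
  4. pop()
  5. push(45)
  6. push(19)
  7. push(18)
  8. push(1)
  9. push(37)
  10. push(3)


push(29) -> [29]
peek()->29
push(17) -> [29, 17]
pop()->17, [29]
push(45) -> [29, 45]
push(19) -> [29, 45, 19]
push(18) -> [29, 45, 19, 18]
push(1) -> [29, 45, 19, 18, 1]
push(37) -> [29, 45, 19, 18, 1, 37]
push(3) -> [29, 45, 19, 18, 1, 37, 3]

Final stack: [29, 45, 19, 18, 1, 37, 3]


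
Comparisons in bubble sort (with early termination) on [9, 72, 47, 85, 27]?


Algorithm: bubble sort (with early termination)
Input: [9, 72, 47, 85, 27]
Sorted: [9, 27, 47, 72, 85]

10


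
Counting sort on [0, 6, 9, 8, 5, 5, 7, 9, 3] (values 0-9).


Input: [0, 6, 9, 8, 5, 5, 7, 9, 3]
Counts: [1, 0, 0, 1, 0, 2, 1, 1, 1, 2]

Sorted: [0, 3, 5, 5, 6, 7, 8, 9, 9]


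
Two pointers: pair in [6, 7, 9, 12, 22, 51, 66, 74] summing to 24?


lo=0(6)+hi=7(74)=80
lo=0(6)+hi=6(66)=72
lo=0(6)+hi=5(51)=57
lo=0(6)+hi=4(22)=28
lo=0(6)+hi=3(12)=18
lo=1(7)+hi=3(12)=19
lo=2(9)+hi=3(12)=21

No pair found


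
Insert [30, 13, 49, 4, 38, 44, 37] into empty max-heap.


Insert 30: [30]
Insert 13: [30, 13]
Insert 49: [49, 13, 30]
Insert 4: [49, 13, 30, 4]
Insert 38: [49, 38, 30, 4, 13]
Insert 44: [49, 38, 44, 4, 13, 30]
Insert 37: [49, 38, 44, 4, 13, 30, 37]

Final heap: [49, 38, 44, 4, 13, 30, 37]


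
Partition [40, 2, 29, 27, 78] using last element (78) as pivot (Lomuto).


Pivot: 78
  40 <= 78: advance i (no swap)
  2 <= 78: advance i (no swap)
  29 <= 78: advance i (no swap)
  27 <= 78: advance i (no swap)
Place pivot at 4: [40, 2, 29, 27, 78]

Partitioned: [40, 2, 29, 27, 78]


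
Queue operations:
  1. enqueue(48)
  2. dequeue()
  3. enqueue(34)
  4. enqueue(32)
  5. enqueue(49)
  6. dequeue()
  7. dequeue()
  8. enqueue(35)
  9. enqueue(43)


enqueue(48) -> [48]
dequeue()->48, []
enqueue(34) -> [34]
enqueue(32) -> [34, 32]
enqueue(49) -> [34, 32, 49]
dequeue()->34, [32, 49]
dequeue()->32, [49]
enqueue(35) -> [49, 35]
enqueue(43) -> [49, 35, 43]

Final queue: [49, 35, 43]


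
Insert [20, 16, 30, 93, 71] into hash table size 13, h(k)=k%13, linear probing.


Insert 20: h=7 -> slot 7
Insert 16: h=3 -> slot 3
Insert 30: h=4 -> slot 4
Insert 93: h=2 -> slot 2
Insert 71: h=6 -> slot 6

Table: [None, None, 93, 16, 30, None, 71, 20, None, None, None, None, None]


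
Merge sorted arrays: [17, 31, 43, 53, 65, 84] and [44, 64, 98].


Take 17 from A
Take 31 from A
Take 43 from A
Take 44 from B
Take 53 from A
Take 64 from B
Take 65 from A
Take 84 from A

Merged: [17, 31, 43, 44, 53, 64, 65, 84, 98]


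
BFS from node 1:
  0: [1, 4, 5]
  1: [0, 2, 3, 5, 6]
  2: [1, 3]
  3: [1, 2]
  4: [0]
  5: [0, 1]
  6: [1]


Visit 1, enqueue [0, 2, 3, 5, 6]
Visit 0, enqueue [4]
Visit 2, enqueue []
Visit 3, enqueue []
Visit 5, enqueue []
Visit 6, enqueue []
Visit 4, enqueue []

BFS order: [1, 0, 2, 3, 5, 6, 4]


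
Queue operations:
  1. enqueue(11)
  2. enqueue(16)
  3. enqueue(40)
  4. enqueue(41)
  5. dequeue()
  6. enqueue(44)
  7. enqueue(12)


enqueue(11) -> [11]
enqueue(16) -> [11, 16]
enqueue(40) -> [11, 16, 40]
enqueue(41) -> [11, 16, 40, 41]
dequeue()->11, [16, 40, 41]
enqueue(44) -> [16, 40, 41, 44]
enqueue(12) -> [16, 40, 41, 44, 12]

Final queue: [16, 40, 41, 44, 12]


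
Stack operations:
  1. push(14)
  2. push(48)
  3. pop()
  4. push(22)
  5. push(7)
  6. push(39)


push(14) -> [14]
push(48) -> [14, 48]
pop()->48, [14]
push(22) -> [14, 22]
push(7) -> [14, 22, 7]
push(39) -> [14, 22, 7, 39]

Final stack: [14, 22, 7, 39]


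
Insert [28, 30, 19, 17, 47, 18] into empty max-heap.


Insert 28: [28]
Insert 30: [30, 28]
Insert 19: [30, 28, 19]
Insert 17: [30, 28, 19, 17]
Insert 47: [47, 30, 19, 17, 28]
Insert 18: [47, 30, 19, 17, 28, 18]

Final heap: [47, 30, 19, 17, 28, 18]


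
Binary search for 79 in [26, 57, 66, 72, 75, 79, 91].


Step 1: lo=0, hi=6, mid=3, val=72
Step 2: lo=4, hi=6, mid=5, val=79

Found at index 5


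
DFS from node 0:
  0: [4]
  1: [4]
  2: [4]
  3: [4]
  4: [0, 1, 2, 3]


Visit 0, push [4]
Visit 4, push [3, 2, 1]
Visit 1, push []
Visit 2, push []
Visit 3, push []

DFS order: [0, 4, 1, 2, 3]


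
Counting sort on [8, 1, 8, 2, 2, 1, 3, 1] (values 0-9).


Input: [8, 1, 8, 2, 2, 1, 3, 1]
Counts: [0, 3, 2, 1, 0, 0, 0, 0, 2, 0]

Sorted: [1, 1, 1, 2, 2, 3, 8, 8]


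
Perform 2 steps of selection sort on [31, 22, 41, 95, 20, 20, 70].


Initial: [31, 22, 41, 95, 20, 20, 70]
Step 1: min=20 at 4
  Swap: [20, 22, 41, 95, 31, 20, 70]
Step 2: min=20 at 5
  Swap: [20, 20, 41, 95, 31, 22, 70]

After 2 steps: [20, 20, 41, 95, 31, 22, 70]


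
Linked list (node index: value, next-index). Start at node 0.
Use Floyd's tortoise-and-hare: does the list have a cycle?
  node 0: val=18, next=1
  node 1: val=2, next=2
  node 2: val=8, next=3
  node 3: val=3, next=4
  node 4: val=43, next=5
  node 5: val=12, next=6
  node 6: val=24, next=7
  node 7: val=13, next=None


Floyd's tortoise (slow, +1) and hare (fast, +2):
  init: slow=0, fast=0
  step 1: slow=1, fast=2
  step 2: slow=2, fast=4
  step 3: slow=3, fast=6
  step 4: fast 6->7->None, no cycle

Cycle: no


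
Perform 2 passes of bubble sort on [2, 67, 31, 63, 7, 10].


Initial: [2, 67, 31, 63, 7, 10]
Pass 1: [2, 31, 63, 7, 10, 67] (4 swaps)
Pass 2: [2, 31, 7, 10, 63, 67] (2 swaps)

After 2 passes: [2, 31, 7, 10, 63, 67]


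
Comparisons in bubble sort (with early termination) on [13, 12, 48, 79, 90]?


Algorithm: bubble sort (with early termination)
Input: [13, 12, 48, 79, 90]
Sorted: [12, 13, 48, 79, 90]

7


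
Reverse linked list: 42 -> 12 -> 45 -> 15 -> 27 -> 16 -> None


Step 1: curr=42, set curr.next=prev(None) | reversed so far: 42
Step 2: curr=12, set curr.next=prev(42) | reversed so far: 12 -> 42
Step 3: curr=45, set curr.next=prev(12) | reversed so far: 45 -> 12 -> 42
Step 4: curr=15, set curr.next=prev(45) | reversed so far: 15 -> 45 -> 12 -> 42
Step 5: curr=27, set curr.next=prev(15) | reversed so far: 27 -> 15 -> 45 -> 12 -> 42
Step 6: curr=16, set curr.next=prev(27) | reversed so far: 16 -> 27 -> 15 -> 45 -> 12 -> 42

16 -> 27 -> 15 -> 45 -> 12 -> 42 -> None


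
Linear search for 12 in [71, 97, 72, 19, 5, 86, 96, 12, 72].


i=0: 71!=12
i=1: 97!=12
i=2: 72!=12
i=3: 19!=12
i=4: 5!=12
i=5: 86!=12
i=6: 96!=12
i=7: 12==12 found!

Found at 7, 8 comps


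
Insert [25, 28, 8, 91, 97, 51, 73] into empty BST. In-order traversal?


Insert 25: root
Insert 28: R from 25
Insert 8: L from 25
Insert 91: R from 25 -> R from 28
Insert 97: R from 25 -> R from 28 -> R from 91
Insert 51: R from 25 -> R from 28 -> L from 91
Insert 73: R from 25 -> R from 28 -> L from 91 -> R from 51

In-order: [8, 25, 28, 51, 73, 91, 97]


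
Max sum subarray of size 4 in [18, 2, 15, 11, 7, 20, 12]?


[0:4]: 46
[1:5]: 35
[2:6]: 53
[3:7]: 50

Max: 53 at [2:6]


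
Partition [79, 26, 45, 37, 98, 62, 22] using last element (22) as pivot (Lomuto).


Pivot: 22
Place pivot at 0: [22, 26, 45, 37, 98, 62, 79]

Partitioned: [22, 26, 45, 37, 98, 62, 79]


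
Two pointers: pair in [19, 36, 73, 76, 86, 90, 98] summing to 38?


lo=0(19)+hi=6(98)=117
lo=0(19)+hi=5(90)=109
lo=0(19)+hi=4(86)=105
lo=0(19)+hi=3(76)=95
lo=0(19)+hi=2(73)=92
lo=0(19)+hi=1(36)=55

No pair found


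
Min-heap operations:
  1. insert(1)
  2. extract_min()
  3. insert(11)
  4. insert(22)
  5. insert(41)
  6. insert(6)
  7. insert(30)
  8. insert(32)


insert(1) -> [1]
extract_min()->1, []
insert(11) -> [11]
insert(22) -> [11, 22]
insert(41) -> [11, 22, 41]
insert(6) -> [6, 11, 41, 22]
insert(30) -> [6, 11, 41, 22, 30]
insert(32) -> [6, 11, 32, 22, 30, 41]

Final heap: [6, 11, 32, 22, 30, 41]


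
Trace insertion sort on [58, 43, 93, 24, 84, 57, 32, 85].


Initial: [58, 43, 93, 24, 84, 57, 32, 85]
Insert 43: [43, 58, 93, 24, 84, 57, 32, 85]
Insert 93: [43, 58, 93, 24, 84, 57, 32, 85]
Insert 24: [24, 43, 58, 93, 84, 57, 32, 85]
Insert 84: [24, 43, 58, 84, 93, 57, 32, 85]
Insert 57: [24, 43, 57, 58, 84, 93, 32, 85]
Insert 32: [24, 32, 43, 57, 58, 84, 93, 85]
Insert 85: [24, 32, 43, 57, 58, 84, 85, 93]

Sorted: [24, 32, 43, 57, 58, 84, 85, 93]


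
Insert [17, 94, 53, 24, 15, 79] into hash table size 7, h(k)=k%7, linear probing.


Insert 17: h=3 -> slot 3
Insert 94: h=3, 1 probes -> slot 4
Insert 53: h=4, 1 probes -> slot 5
Insert 24: h=3, 3 probes -> slot 6
Insert 15: h=1 -> slot 1
Insert 79: h=2 -> slot 2

Table: [None, 15, 79, 17, 94, 53, 24]


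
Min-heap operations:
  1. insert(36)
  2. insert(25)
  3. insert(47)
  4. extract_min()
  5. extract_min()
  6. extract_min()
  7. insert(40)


insert(36) -> [36]
insert(25) -> [25, 36]
insert(47) -> [25, 36, 47]
extract_min()->25, [36, 47]
extract_min()->36, [47]
extract_min()->47, []
insert(40) -> [40]

Final heap: [40]


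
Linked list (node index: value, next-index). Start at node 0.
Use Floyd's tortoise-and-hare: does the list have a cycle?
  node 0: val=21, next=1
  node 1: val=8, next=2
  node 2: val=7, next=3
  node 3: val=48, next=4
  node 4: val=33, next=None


Floyd's tortoise (slow, +1) and hare (fast, +2):
  init: slow=0, fast=0
  step 1: slow=1, fast=2
  step 2: slow=2, fast=4
  step 3: fast -> None, no cycle

Cycle: no


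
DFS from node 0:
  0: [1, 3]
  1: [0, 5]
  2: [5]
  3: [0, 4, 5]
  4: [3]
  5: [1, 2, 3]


Visit 0, push [3, 1]
Visit 1, push [5]
Visit 5, push [3, 2]
Visit 2, push []
Visit 3, push [4]
Visit 4, push []

DFS order: [0, 1, 5, 2, 3, 4]


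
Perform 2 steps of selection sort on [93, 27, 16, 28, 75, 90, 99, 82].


Initial: [93, 27, 16, 28, 75, 90, 99, 82]
Step 1: min=16 at 2
  Swap: [16, 27, 93, 28, 75, 90, 99, 82]
Step 2: min=27 at 1
  Swap: [16, 27, 93, 28, 75, 90, 99, 82]

After 2 steps: [16, 27, 93, 28, 75, 90, 99, 82]


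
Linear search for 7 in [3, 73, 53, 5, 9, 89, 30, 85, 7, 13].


i=0: 3!=7
i=1: 73!=7
i=2: 53!=7
i=3: 5!=7
i=4: 9!=7
i=5: 89!=7
i=6: 30!=7
i=7: 85!=7
i=8: 7==7 found!

Found at 8, 9 comps


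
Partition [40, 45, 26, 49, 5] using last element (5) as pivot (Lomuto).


Pivot: 5
Place pivot at 0: [5, 45, 26, 49, 40]

Partitioned: [5, 45, 26, 49, 40]


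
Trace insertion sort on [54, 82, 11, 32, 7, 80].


Initial: [54, 82, 11, 32, 7, 80]
Insert 82: [54, 82, 11, 32, 7, 80]
Insert 11: [11, 54, 82, 32, 7, 80]
Insert 32: [11, 32, 54, 82, 7, 80]
Insert 7: [7, 11, 32, 54, 82, 80]
Insert 80: [7, 11, 32, 54, 80, 82]

Sorted: [7, 11, 32, 54, 80, 82]


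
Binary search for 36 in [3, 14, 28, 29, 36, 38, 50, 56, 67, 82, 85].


Step 1: lo=0, hi=10, mid=5, val=38
Step 2: lo=0, hi=4, mid=2, val=28
Step 3: lo=3, hi=4, mid=3, val=29
Step 4: lo=4, hi=4, mid=4, val=36

Found at index 4


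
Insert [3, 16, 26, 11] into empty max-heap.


Insert 3: [3]
Insert 16: [16, 3]
Insert 26: [26, 3, 16]
Insert 11: [26, 11, 16, 3]

Final heap: [26, 11, 16, 3]


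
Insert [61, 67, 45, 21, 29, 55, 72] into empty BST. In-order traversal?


Insert 61: root
Insert 67: R from 61
Insert 45: L from 61
Insert 21: L from 61 -> L from 45
Insert 29: L from 61 -> L from 45 -> R from 21
Insert 55: L from 61 -> R from 45
Insert 72: R from 61 -> R from 67

In-order: [21, 29, 45, 55, 61, 67, 72]


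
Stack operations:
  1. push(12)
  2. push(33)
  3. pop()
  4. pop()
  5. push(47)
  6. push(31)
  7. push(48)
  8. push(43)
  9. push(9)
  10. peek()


push(12) -> [12]
push(33) -> [12, 33]
pop()->33, [12]
pop()->12, []
push(47) -> [47]
push(31) -> [47, 31]
push(48) -> [47, 31, 48]
push(43) -> [47, 31, 48, 43]
push(9) -> [47, 31, 48, 43, 9]
peek()->9

Final stack: [47, 31, 48, 43, 9]


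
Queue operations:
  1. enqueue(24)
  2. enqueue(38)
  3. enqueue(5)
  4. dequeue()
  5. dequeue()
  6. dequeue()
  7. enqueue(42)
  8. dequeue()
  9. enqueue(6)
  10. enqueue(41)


enqueue(24) -> [24]
enqueue(38) -> [24, 38]
enqueue(5) -> [24, 38, 5]
dequeue()->24, [38, 5]
dequeue()->38, [5]
dequeue()->5, []
enqueue(42) -> [42]
dequeue()->42, []
enqueue(6) -> [6]
enqueue(41) -> [6, 41]

Final queue: [6, 41]


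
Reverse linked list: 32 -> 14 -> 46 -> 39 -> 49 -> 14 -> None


Step 1: curr=32, set curr.next=prev(None) | reversed so far: 32
Step 2: curr=14, set curr.next=prev(32) | reversed so far: 14 -> 32
Step 3: curr=46, set curr.next=prev(14) | reversed so far: 46 -> 14 -> 32
Step 4: curr=39, set curr.next=prev(46) | reversed so far: 39 -> 46 -> 14 -> 32
Step 5: curr=49, set curr.next=prev(39) | reversed so far: 49 -> 39 -> 46 -> 14 -> 32
Step 6: curr=14, set curr.next=prev(49) | reversed so far: 14 -> 49 -> 39 -> 46 -> 14 -> 32

14 -> 49 -> 39 -> 46 -> 14 -> 32 -> None


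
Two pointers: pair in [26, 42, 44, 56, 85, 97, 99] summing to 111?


lo=0(26)+hi=6(99)=125
lo=0(26)+hi=5(97)=123
lo=0(26)+hi=4(85)=111

Yes: 26+85=111


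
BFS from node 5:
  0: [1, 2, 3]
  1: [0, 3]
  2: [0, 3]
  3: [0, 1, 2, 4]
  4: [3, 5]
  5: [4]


Visit 5, enqueue [4]
Visit 4, enqueue [3]
Visit 3, enqueue [0, 1, 2]
Visit 0, enqueue []
Visit 1, enqueue []
Visit 2, enqueue []

BFS order: [5, 4, 3, 0, 1, 2]


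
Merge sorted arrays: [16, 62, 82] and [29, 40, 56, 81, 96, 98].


Take 16 from A
Take 29 from B
Take 40 from B
Take 56 from B
Take 62 from A
Take 81 from B
Take 82 from A

Merged: [16, 29, 40, 56, 62, 81, 82, 96, 98]


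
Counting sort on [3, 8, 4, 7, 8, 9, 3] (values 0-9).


Input: [3, 8, 4, 7, 8, 9, 3]
Counts: [0, 0, 0, 2, 1, 0, 0, 1, 2, 1]

Sorted: [3, 3, 4, 7, 8, 8, 9]


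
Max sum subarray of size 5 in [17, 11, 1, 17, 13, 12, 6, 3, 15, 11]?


[0:5]: 59
[1:6]: 54
[2:7]: 49
[3:8]: 51
[4:9]: 49
[5:10]: 47

Max: 59 at [0:5]


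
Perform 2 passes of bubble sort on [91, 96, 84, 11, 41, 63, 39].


Initial: [91, 96, 84, 11, 41, 63, 39]
Pass 1: [91, 84, 11, 41, 63, 39, 96] (5 swaps)
Pass 2: [84, 11, 41, 63, 39, 91, 96] (5 swaps)

After 2 passes: [84, 11, 41, 63, 39, 91, 96]


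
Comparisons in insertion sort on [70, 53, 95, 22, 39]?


Algorithm: insertion sort
Input: [70, 53, 95, 22, 39]
Sorted: [22, 39, 53, 70, 95]

9


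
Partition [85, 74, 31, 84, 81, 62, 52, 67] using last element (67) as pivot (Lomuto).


Pivot: 67
  31 <= 67: swap -> [31, 74, 85, 84, 81, 62, 52, 67]
  62 <= 67: swap -> [31, 62, 85, 84, 81, 74, 52, 67]
  52 <= 67: swap -> [31, 62, 52, 84, 81, 74, 85, 67]
Place pivot at 3: [31, 62, 52, 67, 81, 74, 85, 84]

Partitioned: [31, 62, 52, 67, 81, 74, 85, 84]


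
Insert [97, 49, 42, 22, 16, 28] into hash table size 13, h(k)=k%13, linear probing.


Insert 97: h=6 -> slot 6
Insert 49: h=10 -> slot 10
Insert 42: h=3 -> slot 3
Insert 22: h=9 -> slot 9
Insert 16: h=3, 1 probes -> slot 4
Insert 28: h=2 -> slot 2

Table: [None, None, 28, 42, 16, None, 97, None, None, 22, 49, None, None]


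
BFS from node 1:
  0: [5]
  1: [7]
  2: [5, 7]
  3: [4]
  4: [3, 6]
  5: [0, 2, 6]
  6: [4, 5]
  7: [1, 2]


Visit 1, enqueue [7]
Visit 7, enqueue [2]
Visit 2, enqueue [5]
Visit 5, enqueue [0, 6]
Visit 0, enqueue []
Visit 6, enqueue [4]
Visit 4, enqueue [3]
Visit 3, enqueue []

BFS order: [1, 7, 2, 5, 0, 6, 4, 3]


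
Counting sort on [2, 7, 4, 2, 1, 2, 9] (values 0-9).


Input: [2, 7, 4, 2, 1, 2, 9]
Counts: [0, 1, 3, 0, 1, 0, 0, 1, 0, 1]

Sorted: [1, 2, 2, 2, 4, 7, 9]


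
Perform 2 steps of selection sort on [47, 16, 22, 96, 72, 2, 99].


Initial: [47, 16, 22, 96, 72, 2, 99]
Step 1: min=2 at 5
  Swap: [2, 16, 22, 96, 72, 47, 99]
Step 2: min=16 at 1
  Swap: [2, 16, 22, 96, 72, 47, 99]

After 2 steps: [2, 16, 22, 96, 72, 47, 99]


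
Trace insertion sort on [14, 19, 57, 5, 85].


Initial: [14, 19, 57, 5, 85]
Insert 19: [14, 19, 57, 5, 85]
Insert 57: [14, 19, 57, 5, 85]
Insert 5: [5, 14, 19, 57, 85]
Insert 85: [5, 14, 19, 57, 85]

Sorted: [5, 14, 19, 57, 85]


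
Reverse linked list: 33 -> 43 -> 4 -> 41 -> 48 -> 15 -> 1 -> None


Step 1: curr=33, set curr.next=prev(None) | reversed so far: 33
Step 2: curr=43, set curr.next=prev(33) | reversed so far: 43 -> 33
Step 3: curr=4, set curr.next=prev(43) | reversed so far: 4 -> 43 -> 33
Step 4: curr=41, set curr.next=prev(4) | reversed so far: 41 -> 4 -> 43 -> 33
Step 5: curr=48, set curr.next=prev(41) | reversed so far: 48 -> 41 -> 4 -> 43 -> 33
Step 6: curr=15, set curr.next=prev(48) | reversed so far: 15 -> 48 -> 41 -> 4 -> 43 -> 33
Step 7: curr=1, set curr.next=prev(15) | reversed so far: 1 -> 15 -> 48 -> 41 -> 4 -> 43 -> 33

1 -> 15 -> 48 -> 41 -> 4 -> 43 -> 33 -> None


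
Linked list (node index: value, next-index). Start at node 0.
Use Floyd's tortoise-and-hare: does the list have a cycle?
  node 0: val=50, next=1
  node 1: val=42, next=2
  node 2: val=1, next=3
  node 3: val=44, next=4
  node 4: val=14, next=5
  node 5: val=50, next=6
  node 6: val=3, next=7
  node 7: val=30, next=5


Floyd's tortoise (slow, +1) and hare (fast, +2):
  init: slow=0, fast=0
  step 1: slow=1, fast=2
  step 2: slow=2, fast=4
  step 3: slow=3, fast=6
  step 4: slow=4, fast=5
  step 5: slow=5, fast=7
  step 6: slow=6, fast=6
  slow == fast at node 6: cycle detected

Cycle: yes


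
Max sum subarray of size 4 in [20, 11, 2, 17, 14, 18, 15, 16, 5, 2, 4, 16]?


[0:4]: 50
[1:5]: 44
[2:6]: 51
[3:7]: 64
[4:8]: 63
[5:9]: 54
[6:10]: 38
[7:11]: 27
[8:12]: 27

Max: 64 at [3:7]


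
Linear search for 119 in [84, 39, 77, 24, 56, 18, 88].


i=0: 84!=119
i=1: 39!=119
i=2: 77!=119
i=3: 24!=119
i=4: 56!=119
i=5: 18!=119
i=6: 88!=119

Not found, 7 comps


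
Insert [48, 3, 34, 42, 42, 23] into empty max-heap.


Insert 48: [48]
Insert 3: [48, 3]
Insert 34: [48, 3, 34]
Insert 42: [48, 42, 34, 3]
Insert 42: [48, 42, 34, 3, 42]
Insert 23: [48, 42, 34, 3, 42, 23]

Final heap: [48, 42, 34, 3, 42, 23]


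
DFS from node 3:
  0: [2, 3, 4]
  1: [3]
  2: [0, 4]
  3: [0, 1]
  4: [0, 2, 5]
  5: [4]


Visit 3, push [1, 0]
Visit 0, push [4, 2]
Visit 2, push [4]
Visit 4, push [5]
Visit 5, push []
Visit 1, push []

DFS order: [3, 0, 2, 4, 5, 1]


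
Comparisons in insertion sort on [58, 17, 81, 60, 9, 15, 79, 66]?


Algorithm: insertion sort
Input: [58, 17, 81, 60, 9, 15, 79, 66]
Sorted: [9, 15, 17, 58, 60, 66, 79, 81]

18


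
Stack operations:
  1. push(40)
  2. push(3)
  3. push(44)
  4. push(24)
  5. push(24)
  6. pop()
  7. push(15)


push(40) -> [40]
push(3) -> [40, 3]
push(44) -> [40, 3, 44]
push(24) -> [40, 3, 44, 24]
push(24) -> [40, 3, 44, 24, 24]
pop()->24, [40, 3, 44, 24]
push(15) -> [40, 3, 44, 24, 15]

Final stack: [40, 3, 44, 24, 15]


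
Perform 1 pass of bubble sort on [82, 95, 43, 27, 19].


Initial: [82, 95, 43, 27, 19]
Pass 1: [82, 43, 27, 19, 95] (3 swaps)

After 1 pass: [82, 43, 27, 19, 95]


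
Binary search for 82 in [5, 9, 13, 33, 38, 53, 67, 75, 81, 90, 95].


Step 1: lo=0, hi=10, mid=5, val=53
Step 2: lo=6, hi=10, mid=8, val=81
Step 3: lo=9, hi=10, mid=9, val=90

Not found


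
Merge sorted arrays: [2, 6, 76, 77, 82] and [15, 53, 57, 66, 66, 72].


Take 2 from A
Take 6 from A
Take 15 from B
Take 53 from B
Take 57 from B
Take 66 from B
Take 66 from B
Take 72 from B

Merged: [2, 6, 15, 53, 57, 66, 66, 72, 76, 77, 82]


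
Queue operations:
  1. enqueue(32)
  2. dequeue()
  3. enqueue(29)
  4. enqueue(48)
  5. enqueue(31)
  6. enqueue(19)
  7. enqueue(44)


enqueue(32) -> [32]
dequeue()->32, []
enqueue(29) -> [29]
enqueue(48) -> [29, 48]
enqueue(31) -> [29, 48, 31]
enqueue(19) -> [29, 48, 31, 19]
enqueue(44) -> [29, 48, 31, 19, 44]

Final queue: [29, 48, 31, 19, 44]


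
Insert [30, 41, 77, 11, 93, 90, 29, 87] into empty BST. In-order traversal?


Insert 30: root
Insert 41: R from 30
Insert 77: R from 30 -> R from 41
Insert 11: L from 30
Insert 93: R from 30 -> R from 41 -> R from 77
Insert 90: R from 30 -> R from 41 -> R from 77 -> L from 93
Insert 29: L from 30 -> R from 11
Insert 87: R from 30 -> R from 41 -> R from 77 -> L from 93 -> L from 90

In-order: [11, 29, 30, 41, 77, 87, 90, 93]


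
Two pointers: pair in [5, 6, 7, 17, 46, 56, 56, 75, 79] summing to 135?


lo=0(5)+hi=8(79)=84
lo=1(6)+hi=8(79)=85
lo=2(7)+hi=8(79)=86
lo=3(17)+hi=8(79)=96
lo=4(46)+hi=8(79)=125
lo=5(56)+hi=8(79)=135

Yes: 56+79=135


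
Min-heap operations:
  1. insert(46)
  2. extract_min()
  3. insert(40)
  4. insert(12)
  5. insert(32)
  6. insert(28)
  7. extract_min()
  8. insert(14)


insert(46) -> [46]
extract_min()->46, []
insert(40) -> [40]
insert(12) -> [12, 40]
insert(32) -> [12, 40, 32]
insert(28) -> [12, 28, 32, 40]
extract_min()->12, [28, 40, 32]
insert(14) -> [14, 28, 32, 40]

Final heap: [14, 28, 32, 40]


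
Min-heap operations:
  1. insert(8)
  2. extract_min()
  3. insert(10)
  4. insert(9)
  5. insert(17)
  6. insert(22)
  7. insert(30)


insert(8) -> [8]
extract_min()->8, []
insert(10) -> [10]
insert(9) -> [9, 10]
insert(17) -> [9, 10, 17]
insert(22) -> [9, 10, 17, 22]
insert(30) -> [9, 10, 17, 22, 30]

Final heap: [9, 10, 17, 22, 30]


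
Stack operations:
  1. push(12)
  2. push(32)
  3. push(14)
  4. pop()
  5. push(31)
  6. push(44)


push(12) -> [12]
push(32) -> [12, 32]
push(14) -> [12, 32, 14]
pop()->14, [12, 32]
push(31) -> [12, 32, 31]
push(44) -> [12, 32, 31, 44]

Final stack: [12, 32, 31, 44]


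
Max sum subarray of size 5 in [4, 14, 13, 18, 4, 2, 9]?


[0:5]: 53
[1:6]: 51
[2:7]: 46

Max: 53 at [0:5]


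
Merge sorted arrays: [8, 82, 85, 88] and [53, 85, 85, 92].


Take 8 from A
Take 53 from B
Take 82 from A
Take 85 from A
Take 85 from B
Take 85 from B
Take 88 from A

Merged: [8, 53, 82, 85, 85, 85, 88, 92]


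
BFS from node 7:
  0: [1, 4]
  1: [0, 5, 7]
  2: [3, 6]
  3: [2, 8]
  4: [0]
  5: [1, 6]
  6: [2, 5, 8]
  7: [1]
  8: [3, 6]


Visit 7, enqueue [1]
Visit 1, enqueue [0, 5]
Visit 0, enqueue [4]
Visit 5, enqueue [6]
Visit 4, enqueue []
Visit 6, enqueue [2, 8]
Visit 2, enqueue [3]
Visit 8, enqueue []
Visit 3, enqueue []

BFS order: [7, 1, 0, 5, 4, 6, 2, 8, 3]


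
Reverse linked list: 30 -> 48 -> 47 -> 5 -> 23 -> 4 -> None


Step 1: curr=30, set curr.next=prev(None) | reversed so far: 30
Step 2: curr=48, set curr.next=prev(30) | reversed so far: 48 -> 30
Step 3: curr=47, set curr.next=prev(48) | reversed so far: 47 -> 48 -> 30
Step 4: curr=5, set curr.next=prev(47) | reversed so far: 5 -> 47 -> 48 -> 30
Step 5: curr=23, set curr.next=prev(5) | reversed so far: 23 -> 5 -> 47 -> 48 -> 30
Step 6: curr=4, set curr.next=prev(23) | reversed so far: 4 -> 23 -> 5 -> 47 -> 48 -> 30

4 -> 23 -> 5 -> 47 -> 48 -> 30 -> None


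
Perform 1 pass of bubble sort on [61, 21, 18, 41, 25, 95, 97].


Initial: [61, 21, 18, 41, 25, 95, 97]
Pass 1: [21, 18, 41, 25, 61, 95, 97] (4 swaps)

After 1 pass: [21, 18, 41, 25, 61, 95, 97]


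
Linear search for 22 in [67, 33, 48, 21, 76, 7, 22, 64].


i=0: 67!=22
i=1: 33!=22
i=2: 48!=22
i=3: 21!=22
i=4: 76!=22
i=5: 7!=22
i=6: 22==22 found!

Found at 6, 7 comps


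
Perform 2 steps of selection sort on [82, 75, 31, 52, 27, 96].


Initial: [82, 75, 31, 52, 27, 96]
Step 1: min=27 at 4
  Swap: [27, 75, 31, 52, 82, 96]
Step 2: min=31 at 2
  Swap: [27, 31, 75, 52, 82, 96]

After 2 steps: [27, 31, 75, 52, 82, 96]


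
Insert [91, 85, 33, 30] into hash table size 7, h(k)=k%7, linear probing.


Insert 91: h=0 -> slot 0
Insert 85: h=1 -> slot 1
Insert 33: h=5 -> slot 5
Insert 30: h=2 -> slot 2

Table: [91, 85, 30, None, None, 33, None]


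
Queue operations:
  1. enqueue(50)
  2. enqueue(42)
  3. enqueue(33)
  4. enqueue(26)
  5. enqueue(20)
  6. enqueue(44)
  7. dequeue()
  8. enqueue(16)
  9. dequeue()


enqueue(50) -> [50]
enqueue(42) -> [50, 42]
enqueue(33) -> [50, 42, 33]
enqueue(26) -> [50, 42, 33, 26]
enqueue(20) -> [50, 42, 33, 26, 20]
enqueue(44) -> [50, 42, 33, 26, 20, 44]
dequeue()->50, [42, 33, 26, 20, 44]
enqueue(16) -> [42, 33, 26, 20, 44, 16]
dequeue()->42, [33, 26, 20, 44, 16]

Final queue: [33, 26, 20, 44, 16]


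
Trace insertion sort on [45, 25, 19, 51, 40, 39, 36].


Initial: [45, 25, 19, 51, 40, 39, 36]
Insert 25: [25, 45, 19, 51, 40, 39, 36]
Insert 19: [19, 25, 45, 51, 40, 39, 36]
Insert 51: [19, 25, 45, 51, 40, 39, 36]
Insert 40: [19, 25, 40, 45, 51, 39, 36]
Insert 39: [19, 25, 39, 40, 45, 51, 36]
Insert 36: [19, 25, 36, 39, 40, 45, 51]

Sorted: [19, 25, 36, 39, 40, 45, 51]


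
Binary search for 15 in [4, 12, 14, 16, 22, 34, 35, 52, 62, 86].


Step 1: lo=0, hi=9, mid=4, val=22
Step 2: lo=0, hi=3, mid=1, val=12
Step 3: lo=2, hi=3, mid=2, val=14
Step 4: lo=3, hi=3, mid=3, val=16

Not found


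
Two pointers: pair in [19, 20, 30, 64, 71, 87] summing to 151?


lo=0(19)+hi=5(87)=106
lo=1(20)+hi=5(87)=107
lo=2(30)+hi=5(87)=117
lo=3(64)+hi=5(87)=151

Yes: 64+87=151


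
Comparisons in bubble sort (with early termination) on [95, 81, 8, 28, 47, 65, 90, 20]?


Algorithm: bubble sort (with early termination)
Input: [95, 81, 8, 28, 47, 65, 90, 20]
Sorted: [8, 20, 28, 47, 65, 81, 90, 95]

28


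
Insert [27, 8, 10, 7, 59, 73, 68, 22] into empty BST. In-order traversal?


Insert 27: root
Insert 8: L from 27
Insert 10: L from 27 -> R from 8
Insert 7: L from 27 -> L from 8
Insert 59: R from 27
Insert 73: R from 27 -> R from 59
Insert 68: R from 27 -> R from 59 -> L from 73
Insert 22: L from 27 -> R from 8 -> R from 10

In-order: [7, 8, 10, 22, 27, 59, 68, 73]
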